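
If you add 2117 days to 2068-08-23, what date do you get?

June 10, 2074

+365 (one year) → Aug 23, 2069 (1752 left).
+365 (one year) → Aug 23, 2070 (1387 left).
+365 (one year) → Aug 23, 2071 (1022 left).
+366 (one year; includes Feb 29, 2072) → Aug 23, 2072 (656 left).
+365 (one year) → Aug 23, 2073 (291 left).
Aug has 31 days: +9 → Sep 1, 2073 (282 left).
Sep has 30 days: +30 → Oct 1, 2073 (252 left).
Oct has 31 days: +31 → Nov 1, 2073 (221 left).
Nov has 30 days: +30 → Dec 1, 2073 (191 left).
Dec has 31 days: +31 → Jan 1, 2074 (160 left).
Jan has 31 days: +31 → Feb 1, 2074 (129 left).
Feb has 28 days: +28 → Mar 1, 2074 (101 left).
Mar has 31 days: +31 → Apr 1, 2074 (70 left).
Apr has 30 days: +30 → May 1, 2074 (40 left).
May has 31 days: +31 → Jun 1, 2074 (9 left).
+9 → Jun 10, 2074.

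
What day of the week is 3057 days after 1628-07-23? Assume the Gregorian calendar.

Friday

Jul 23, 1628 is a Sunday.
3057 mod 7 = 5, so 3057 days after a Sunday is Sunday + 5 = Friday.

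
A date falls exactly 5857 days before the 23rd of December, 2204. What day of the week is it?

Tuesday

Dec 23, 2204 is a Sunday.
5857 mod 7 = 5, so 5857 days before a Sunday is Sunday − 5 = Tuesday.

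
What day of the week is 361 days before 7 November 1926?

Wednesday

First find the weekday of Nov 7, 1926. Doomsday rule: the anchor day for the 1900s is Wednesday. For year 26: 26÷12 = 2 r 2, and 2÷4 = 0, so 2+2+0 = 4.
Wednesday + 4 ≡ Sunday — that's 1926's doomsday.
In November the doomsday date is Nov 7.
Nov 7 is the doomsday itself: Sunday.
361 mod 7 = 4, so 361 days before a Sunday is Sunday − 4 = Wednesday.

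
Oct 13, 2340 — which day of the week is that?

Doomsday rule: the anchor day for the 2300s is Wednesday. For year 40: 40÷12 = 3 r 4, and 4÷4 = 1, so 3+4+1 = 8.
Wednesday + 8 ≡ Thursday — that's 2340's doomsday.
In October the doomsday date is Oct 10.
Oct 13 is 3 days after Oct 10; 3 mod 7 = 3, so Thursday + 3 = Sunday.

Sunday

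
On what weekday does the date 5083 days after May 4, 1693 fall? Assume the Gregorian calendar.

Tuesday

First find the weekday of May 4, 1693. Doomsday rule: the anchor day for the 1600s is Tuesday. For year 93: 93÷12 = 7 r 9, and 9÷4 = 2, so 7+9+2 = 18.
Tuesday + 18 ≡ Saturday — that's 1693's doomsday.
In May the doomsday date is May 9.
May 4 is 5 days before May 9; 5 mod 7 = 5, so Saturday − 5 = Monday.
5083 mod 7 = 1, so 5083 days after a Monday is Monday + 1 = Tuesday.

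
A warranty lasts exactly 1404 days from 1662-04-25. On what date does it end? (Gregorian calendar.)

February 27, 1666

+365 (one year) → Apr 25, 1663 (1039 left).
+366 (one year; includes Feb 29, 1664) → Apr 25, 1664 (673 left).
+365 (one year) → Apr 25, 1665 (308 left).
Apr has 30 days: +6 → May 1, 1665 (302 left).
May has 31 days: +31 → Jun 1, 1665 (271 left).
Jun has 30 days: +30 → Jul 1, 1665 (241 left).
Jul has 31 days: +31 → Aug 1, 1665 (210 left).
Aug has 31 days: +31 → Sep 1, 1665 (179 left).
Sep has 30 days: +30 → Oct 1, 1665 (149 left).
Oct has 31 days: +31 → Nov 1, 1665 (118 left).
Nov has 30 days: +30 → Dec 1, 1665 (88 left).
Dec has 31 days: +31 → Jan 1, 1666 (57 left).
Jan has 31 days: +31 → Feb 1, 1666 (26 left).
+26 → Feb 27, 1666.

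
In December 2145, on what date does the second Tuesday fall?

December 14, 2145

December 1, 2145 is a Wednesday.
The first Tuesday is therefore December 7 (6 days later).
The second Tuesday is 7 + 1×7 = December 14.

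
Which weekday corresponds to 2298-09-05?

Monday

Doomsday rule: the anchor day for the 2200s is Friday. For year 98: 98÷12 = 8 r 2, and 2÷4 = 0, so 8+2+0 = 10.
Friday + 10 ≡ Monday — that's 2298's doomsday.
In September the doomsday date is Sep 5.
Sep 5 is the doomsday itself: Monday.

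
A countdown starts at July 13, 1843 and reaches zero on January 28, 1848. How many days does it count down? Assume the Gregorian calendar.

1660

Jul 13, 1843 → Jul 13, 1844: 366 days (Feb 29, 1844 is in that span).
Jul 13, 1844 → Jul 13, 1845: 365 days.
Jul 13, 1845 → Jul 13, 1846: 365 days.
Jul 13, 1846 → Jul 13, 1847: 365 days.
Jul 13, 1847 → Aug 13, 1847: 31 days (July has 31).
Aug 13, 1847 → Sep 13, 1847: 31 days (August has 31).
Sep 13, 1847 → Oct 13, 1847: 30 days (September has 30).
Oct 13, 1847 → Nov 13, 1847: 31 days (October has 31).
Nov 13, 1847 → Dec 13, 1847: 30 days (November has 30).
Dec 13, 1847 → Jan 13, 1848: 31 days (December has 31).
Jan 13, 1848 → Jan 28, 1848: 15 days.
Total: 1660 days.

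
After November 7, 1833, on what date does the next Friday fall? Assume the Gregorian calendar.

November 8, 1833

Nov 7, 1833 is a Thursday.
From Thursday to the next Friday is 1 day.
Nov 7, 1833 + 1 = Nov 8, 1833.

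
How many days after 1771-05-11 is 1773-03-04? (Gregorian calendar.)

May 11, 1771 → May 11, 1772: 366 days (Feb 29, 1772 is in that span).
May 11, 1772 → Jun 11, 1772: 31 days (May has 31).
Jun 11, 1772 → Jul 11, 1772: 30 days (June has 30).
Jul 11, 1772 → Aug 11, 1772: 31 days (July has 31).
Aug 11, 1772 → Sep 11, 1772: 31 days (August has 31).
Sep 11, 1772 → Oct 11, 1772: 30 days (September has 30).
Oct 11, 1772 → Nov 11, 1772: 31 days (October has 31).
Nov 11, 1772 → Dec 11, 1772: 30 days (November has 30).
Dec 11, 1772 → Jan 11, 1773: 31 days (December has 31).
Jan 11, 1773 → Feb 11, 1773: 31 days (January has 31).
Feb 11, 1773 → Mar 4, 1773: 21 days.
Total: 663 days.

663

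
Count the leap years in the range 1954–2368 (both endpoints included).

Multiples of 4 in [1954,2368]: 104.
Of those, multiples of 100: 4 (not leap unless ÷400).
Multiples of 400: 1.
Leap years = 104 − 4 + 1 = 101.

101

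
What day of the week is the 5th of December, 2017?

January 1, 2017 is a Sunday.
Jan 1, 2017 → Feb 1, 2017: 31 days (January has 31).
Feb 1, 2017 → Mar 1, 2017: 28 days (February has 28).
Mar 1, 2017 → Apr 1, 2017: 31 days (March has 31).
Apr 1, 2017 → May 1, 2017: 30 days (April has 30).
May 1, 2017 → Jun 1, 2017: 31 days (May has 31).
Jun 1, 2017 → Jul 1, 2017: 30 days (June has 30).
Jul 1, 2017 → Aug 1, 2017: 31 days (July has 31).
Aug 1, 2017 → Sep 1, 2017: 31 days (August has 31).
Sep 1, 2017 → Oct 1, 2017: 30 days (September has 30).
Oct 1, 2017 → Nov 1, 2017: 31 days (October has 31).
Nov 1, 2017 → Dec 1, 2017: 30 days (November has 30).
Dec 1, 2017 → Dec 5, 2017: 4 days.
Total: 338 days.
338 mod 7 = 2, so Sunday + 2 = Tuesday.

Tuesday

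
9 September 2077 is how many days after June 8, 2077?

Jun 8, 2077 → Jul 8, 2077: 30 days (June has 30).
Jul 8, 2077 → Aug 8, 2077: 31 days (July has 31).
Aug 8, 2077 → Sep 8, 2077: 31 days (August has 31).
Sep 8, 2077 → Sep 9, 2077: 1 days.
Total: 93 days.

93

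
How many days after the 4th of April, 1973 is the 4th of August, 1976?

1218

Apr 4, 1973 → Apr 4, 1974: 365 days.
Apr 4, 1974 → Apr 4, 1975: 365 days.
Apr 4, 1975 → Apr 4, 1976: 366 days (Feb 29, 1976 is in that span).
Apr 4, 1976 → May 4, 1976: 30 days (April has 30).
May 4, 1976 → Jun 4, 1976: 31 days (May has 31).
Jun 4, 1976 → Jul 4, 1976: 30 days (June has 30).
Jul 4, 1976 → Aug 4, 1976: 31 days.
Total: 1218 days.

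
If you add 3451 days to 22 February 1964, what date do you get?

August 4, 1973

+366 (one year; includes Feb 29, 1964) → Feb 22, 1965 (3085 left).
+365 (one year) → Feb 22, 1966 (2720 left).
+365 (one year) → Feb 22, 1967 (2355 left).
+365 (one year) → Feb 22, 1968 (1990 left).
+366 (one year; includes Feb 29, 1968) → Feb 22, 1969 (1624 left).
+365 (one year) → Feb 22, 1970 (1259 left).
+365 (one year) → Feb 22, 1971 (894 left).
+365 (one year) → Feb 22, 1972 (529 left).
+366 (one year; includes Feb 29, 1972) → Feb 22, 1973 (163 left).
Feb has 28 days: +7 → Mar 1, 1973 (156 left).
Mar has 31 days: +31 → Apr 1, 1973 (125 left).
Apr has 30 days: +30 → May 1, 1973 (95 left).
May has 31 days: +31 → Jun 1, 1973 (64 left).
Jun has 30 days: +30 → Jul 1, 1973 (34 left).
Jul has 31 days: +31 → Aug 1, 1973 (3 left).
+3 → Aug 4, 1973.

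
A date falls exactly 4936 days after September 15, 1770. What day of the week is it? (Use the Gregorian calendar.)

Sunday

First find the weekday of Sep 15, 1770. Doomsday rule: the anchor day for the 1700s is Sunday. For year 70: 70÷12 = 5 r 10, and 10÷4 = 2, so 5+10+2 = 17.
Sunday + 17 ≡ Wednesday — that's 1770's doomsday.
In September the doomsday date is Sep 5.
Sep 15 is 10 days after Sep 5; 10 mod 7 = 3, so Wednesday + 3 = Saturday.
4936 mod 7 = 1, so 4936 days after a Saturday is Saturday + 1 = Sunday.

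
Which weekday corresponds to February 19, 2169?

Doomsday rule: the anchor day for the 2100s is Sunday. For year 69: 69÷12 = 5 r 9, and 9÷4 = 2, so 5+9+2 = 16.
Sunday + 16 ≡ Tuesday — that's 2169's doomsday.
In February the doomsday date is Feb 28 (2169 is not a leap year).
Feb 19 is 9 days before Feb 28; 9 mod 7 = 2, so Tuesday − 2 = Sunday.

Sunday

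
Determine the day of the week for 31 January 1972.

January 1, 1972 is a Saturday.
Jan 1, 1972 → Jan 31, 1972: 30 days.
Total: 30 days.
30 mod 7 = 2, so Saturday + 2 = Monday.

Monday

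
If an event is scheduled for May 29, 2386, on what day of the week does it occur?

Doomsday rule: the anchor day for the 2300s is Wednesday. For year 86: 86÷12 = 7 r 2, and 2÷4 = 0, so 7+2+0 = 9.
Wednesday + 9 ≡ Friday — that's 2386's doomsday.
In May the doomsday date is May 9.
May 29 is 20 days after May 9; 20 mod 7 = 6, so Friday + 6 = Thursday.

Thursday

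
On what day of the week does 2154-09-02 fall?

Doomsday rule: the anchor day for the 2100s is Sunday. For year 54: 54÷12 = 4 r 6, and 6÷4 = 1, so 4+6+1 = 11.
Sunday + 11 ≡ Thursday — that's 2154's doomsday.
In September the doomsday date is Sep 5.
Sep 2 is 3 days before Sep 5; 3 mod 7 = 3, so Thursday − 3 = Monday.

Monday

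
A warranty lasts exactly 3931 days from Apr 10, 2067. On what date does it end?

+366 (one year; includes Feb 29, 2068) → Apr 10, 2068 (3565 left).
+365 (one year) → Apr 10, 2069 (3200 left).
+365 (one year) → Apr 10, 2070 (2835 left).
+365 (one year) → Apr 10, 2071 (2470 left).
+366 (one year; includes Feb 29, 2072) → Apr 10, 2072 (2104 left).
+365 (one year) → Apr 10, 2073 (1739 left).
+365 (one year) → Apr 10, 2074 (1374 left).
+365 (one year) → Apr 10, 2075 (1009 left).
+366 (one year; includes Feb 29, 2076) → Apr 10, 2076 (643 left).
+365 (one year) → Apr 10, 2077 (278 left).
Apr has 30 days: +21 → May 1, 2077 (257 left).
May has 31 days: +31 → Jun 1, 2077 (226 left).
Jun has 30 days: +30 → Jul 1, 2077 (196 left).
Jul has 31 days: +31 → Aug 1, 2077 (165 left).
Aug has 31 days: +31 → Sep 1, 2077 (134 left).
Sep has 30 days: +30 → Oct 1, 2077 (104 left).
Oct has 31 days: +31 → Nov 1, 2077 (73 left).
Nov has 30 days: +30 → Dec 1, 2077 (43 left).
Dec has 31 days: +31 → Jan 1, 2078 (12 left).
+12 → Jan 13, 2078.

January 13, 2078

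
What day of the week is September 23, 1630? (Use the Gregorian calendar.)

Doomsday rule: the anchor day for the 1600s is Tuesday. For year 30: 30÷12 = 2 r 6, and 6÷4 = 1, so 2+6+1 = 9.
Tuesday + 9 ≡ Thursday — that's 1630's doomsday.
In September the doomsday date is Sep 5.
Sep 23 is 18 days after Sep 5; 18 mod 7 = 4, so Thursday + 4 = Monday.

Monday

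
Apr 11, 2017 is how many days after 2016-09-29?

Sep 29, 2016 → Oct 29, 2016: 30 days (September has 30).
Oct 29, 2016 → Nov 29, 2016: 31 days (October has 31).
Nov 29, 2016 → Dec 29, 2016: 30 days (November has 30).
Dec 29, 2016 → Jan 29, 2017: 31 days (December has 31).
Jan 29, 2017 → Feb 28, 2017: 30 days (January has 31).
Feb 28, 2017 → Mar 28, 2017: 28 days (February has 28).
Mar 28, 2017 → Apr 11, 2017: 14 days.
Total: 194 days.

194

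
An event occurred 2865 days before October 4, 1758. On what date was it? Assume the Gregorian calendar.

November 30, 1750

−365 (one year) → Oct 4, 1757 (2500 left).
−365 (one year) → Oct 4, 1756 (2135 left).
−366 (one year; includes Feb 29, 1756) → Oct 4, 1755 (1769 left).
−365 (one year) → Oct 4, 1754 (1404 left).
−365 (one year) → Oct 4, 1753 (1039 left).
−365 (one year) → Oct 4, 1752 (674 left).
−366 (one year; includes Feb 29, 1752) → Oct 4, 1751 (308 left).
−4 → Sep 30, 1751 (end of Sep, 30 days; 304 left).
−30 → Aug 31, 1751 (end of Aug, 31 days; 274 left).
−31 → Jul 31, 1751 (end of Jul, 31 days; 243 left).
−31 → Jun 30, 1751 (end of Jun, 30 days; 212 left).
−30 → May 31, 1751 (end of May, 31 days; 182 left).
−31 → Apr 30, 1751 (end of Apr, 30 days; 151 left).
−30 → Mar 31, 1751 (end of Mar, 31 days; 121 left).
−31 → Feb 28, 1751 (end of Feb, 28 days; 90 left).
−28 → Jan 31, 1751 (end of Jan, 31 days; 62 left).
−31 → Dec 31, 1750 (end of Dec, 31 days; 31 left).
−31 → Nov 30, 1750 (end of Nov, 30 days; 0 left).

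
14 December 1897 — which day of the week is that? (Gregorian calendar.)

Tuesday

Doomsday rule: the anchor day for the 1800s is Friday. For year 97: 97÷12 = 8 r 1, and 1÷4 = 0, so 8+1+0 = 9.
Friday + 9 ≡ Sunday — that's 1897's doomsday.
In December the doomsday date is Dec 12.
Dec 14 is 2 days after Dec 12; 2 mod 7 = 2, so Sunday + 2 = Tuesday.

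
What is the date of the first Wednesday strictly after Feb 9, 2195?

Feb 9, 2195 is a Monday.
From Monday to the next Wednesday is 2 days.
Feb 9, 2195 + 2 = Feb 11, 2195.

February 11, 2195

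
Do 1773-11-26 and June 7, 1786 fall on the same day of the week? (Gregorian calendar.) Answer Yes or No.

From Nov 26, 1773 to Jun 7, 1786 is 4576 days.
4576 mod 7 = 5, so they are different weekdays.
(Nov 26, 1773 is a Friday; Jun 7, 1786 is a Wednesday.)

No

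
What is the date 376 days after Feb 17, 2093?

Feb has 28 days: +12 → Mar 1, 2093 (364 left).
Mar has 31 days: +31 → Apr 1, 2093 (333 left).
Apr has 30 days: +30 → May 1, 2093 (303 left).
May has 31 days: +31 → Jun 1, 2093 (272 left).
Jun has 30 days: +30 → Jul 1, 2093 (242 left).
Jul has 31 days: +31 → Aug 1, 2093 (211 left).
Aug has 31 days: +31 → Sep 1, 2093 (180 left).
Sep has 30 days: +30 → Oct 1, 2093 (150 left).
Oct has 31 days: +31 → Nov 1, 2093 (119 left).
Nov has 30 days: +30 → Dec 1, 2093 (89 left).
Dec has 31 days: +31 → Jan 1, 2094 (58 left).
Jan has 31 days: +31 → Feb 1, 2094 (27 left).
+27 → Feb 28, 2094.

February 28, 2094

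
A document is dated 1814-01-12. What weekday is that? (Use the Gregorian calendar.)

Wednesday

January 1, 1814 is a Saturday.
Jan 1, 1814 → Jan 12, 1814: 11 days.
Total: 11 days.
11 mod 7 = 4, so Saturday + 4 = Wednesday.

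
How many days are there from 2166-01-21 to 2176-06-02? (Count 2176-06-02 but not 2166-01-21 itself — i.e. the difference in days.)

Jan 21, 2166 → Jan 21, 2167: 365 days.
Jan 21, 2167 → Jan 21, 2168: 365 days.
Jan 21, 2168 → Jan 21, 2169: 366 days (Feb 29, 2168 is in that span).
Jan 21, 2169 → Jan 21, 2170: 365 days.
Jan 21, 2170 → Jan 21, 2171: 365 days.
Jan 21, 2171 → Jan 21, 2172: 365 days.
Jan 21, 2172 → Jan 21, 2173: 366 days (Feb 29, 2172 is in that span).
Jan 21, 2173 → Jan 21, 2174: 365 days.
Jan 21, 2174 → Jan 21, 2175: 365 days.
Jan 21, 2175 → Jan 21, 2176: 365 days.
Jan 21, 2176 → Feb 21, 2176: 31 days (January has 31).
Feb 21, 2176 → Mar 21, 2176: 29 days (February has 29).
Mar 21, 2176 → Apr 21, 2176: 31 days (March has 31).
Apr 21, 2176 → May 21, 2176: 30 days (April has 30).
May 21, 2176 → Jun 2, 2176: 12 days.
Total: 3785 days.

3785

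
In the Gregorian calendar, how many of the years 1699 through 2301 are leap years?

145

Multiples of 4 in [1699,2301]: 151.
Of those, multiples of 100: 7 (not leap unless ÷400).
Multiples of 400: 1.
Leap years = 151 − 7 + 1 = 145.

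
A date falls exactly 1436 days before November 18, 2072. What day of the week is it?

First find the weekday of Nov 18, 2072. Doomsday rule: the anchor day for the 2000s is Tuesday. For year 72: 72÷12 = 6 r 0, and 0÷4 = 0, so 6+0+0 = 6.
Tuesday + 6 ≡ Monday — that's 2072's doomsday.
In November the doomsday date is Nov 7.
Nov 18 is 11 days after Nov 7; 11 mod 7 = 4, so Monday + 4 = Friday.
1436 mod 7 = 1, so 1436 days before a Friday is Friday − 1 = Thursday.

Thursday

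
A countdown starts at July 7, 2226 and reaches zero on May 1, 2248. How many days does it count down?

Jul 7, 2226 → Jul 7, 2227: 365 days.
Jul 7, 2227 → Jul 7, 2228: 366 days (Feb 29, 2228 is in that span).
Jul 7, 2228 → Jul 7, 2229: 365 days.
Jul 7, 2229 → Jul 7, 2230: 365 days.
Jul 7, 2230 → Jul 7, 2231: 365 days.
Jul 7, 2231 → Jul 7, 2232: 366 days (Feb 29, 2232 is in that span).
Jul 7, 2232 → Jul 7, 2233: 365 days.
Jul 7, 2233 → Jul 7, 2234: 365 days.
Jul 7, 2234 → Jul 7, 2235: 365 days.
Jul 7, 2235 → Jul 7, 2236: 366 days (Feb 29, 2236 is in that span).
Jul 7, 2236 → Jul 7, 2237: 365 days.
Jul 7, 2237 → Jul 7, 2238: 365 days.
Jul 7, 2238 → Jul 7, 2239: 365 days.
Jul 7, 2239 → Jul 7, 2240: 366 days (Feb 29, 2240 is in that span).
Jul 7, 2240 → Jul 7, 2241: 365 days.
Jul 7, 2241 → Jul 7, 2242: 365 days.
Jul 7, 2242 → Jul 7, 2243: 365 days.
Jul 7, 2243 → Jul 7, 2244: 366 days (Feb 29, 2244 is in that span).
Jul 7, 2244 → Jul 7, 2245: 365 days.
Jul 7, 2245 → Jul 7, 2246: 365 days.
Jul 7, 2246 → Jul 7, 2247: 365 days.
Jul 7, 2247 → Aug 7, 2247: 31 days (July has 31).
Aug 7, 2247 → Sep 7, 2247: 31 days (August has 31).
Sep 7, 2247 → Oct 7, 2247: 30 days (September has 30).
Oct 7, 2247 → Nov 7, 2247: 31 days (October has 31).
Nov 7, 2247 → Dec 7, 2247: 30 days (November has 30).
Dec 7, 2247 → Jan 7, 2248: 31 days (December has 31).
Jan 7, 2248 → Feb 7, 2248: 31 days (January has 31).
Feb 7, 2248 → Mar 7, 2248: 29 days (February has 29).
Mar 7, 2248 → Apr 7, 2248: 31 days (March has 31).
Apr 7, 2248 → May 1, 2248: 24 days.
Total: 7969 days.

7969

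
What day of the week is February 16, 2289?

Doomsday rule: the anchor day for the 2200s is Friday. For year 89: 89÷12 = 7 r 5, and 5÷4 = 1, so 7+5+1 = 13.
Friday + 13 ≡ Thursday — that's 2289's doomsday.
In February the doomsday date is Feb 28 (2289 is not a leap year).
Feb 16 is 12 days before Feb 28; 12 mod 7 = 5, so Thursday − 5 = Saturday.

Saturday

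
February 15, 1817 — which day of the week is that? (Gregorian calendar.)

Saturday

Doomsday rule: the anchor day for the 1800s is Friday. For year 17: 17÷12 = 1 r 5, and 5÷4 = 1, so 1+5+1 = 7.
Friday + 7 ≡ Friday — that's 1817's doomsday.
In February the doomsday date is Feb 28 (1817 is not a leap year).
Feb 15 is 13 days before Feb 28; 13 mod 7 = 6, so Friday − 6 = Saturday.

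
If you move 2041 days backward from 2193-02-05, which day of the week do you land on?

Friday

Feb 5, 2193 is a Tuesday.
2041 mod 7 = 4, so 2041 days before a Tuesday is Tuesday − 4 = Friday.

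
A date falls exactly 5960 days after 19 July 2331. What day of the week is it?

Wednesday

Jul 19, 2331 is a Sunday.
5960 mod 7 = 3, so 5960 days after a Sunday is Sunday + 3 = Wednesday.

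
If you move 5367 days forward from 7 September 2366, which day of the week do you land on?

Monday

Sep 7, 2366 is a Wednesday.
5367 mod 7 = 5, so 5367 days after a Wednesday is Wednesday + 5 = Monday.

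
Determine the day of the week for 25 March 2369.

Tuesday

Doomsday rule: the anchor day for the 2300s is Wednesday. For year 69: 69÷12 = 5 r 9, and 9÷4 = 2, so 5+9+2 = 16.
Wednesday + 16 ≡ Friday — that's 2369's doomsday.
In March the doomsday date is Mar 14.
Mar 25 is 11 days after Mar 14; 11 mod 7 = 4, so Friday + 4 = Tuesday.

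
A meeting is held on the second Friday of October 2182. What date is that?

October 11, 2182

October 1, 2182 is a Tuesday.
The first Friday is therefore October 4 (3 days later).
The second Friday is 4 + 1×7 = October 11.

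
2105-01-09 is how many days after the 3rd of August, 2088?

Aug 3, 2088 → Aug 3, 2089: 365 days.
Aug 3, 2089 → Aug 3, 2090: 365 days.
Aug 3, 2090 → Aug 3, 2091: 365 days.
Aug 3, 2091 → Aug 3, 2092: 366 days (Feb 29, 2092 is in that span).
Aug 3, 2092 → Aug 3, 2093: 365 days.
Aug 3, 2093 → Aug 3, 2094: 365 days.
Aug 3, 2094 → Aug 3, 2095: 365 days.
Aug 3, 2095 → Aug 3, 2096: 366 days (Feb 29, 2096 is in that span).
Aug 3, 2096 → Aug 3, 2097: 365 days.
Aug 3, 2097 → Aug 3, 2098: 365 days.
Aug 3, 2098 → Aug 3, 2099: 365 days.
Aug 3, 2099 → Aug 3, 2100: 365 days.
Aug 3, 2100 → Aug 3, 2101: 365 days.
Aug 3, 2101 → Aug 3, 2102: 365 days.
Aug 3, 2102 → Aug 3, 2103: 365 days.
Aug 3, 2103 → Aug 3, 2104: 366 days (Feb 29, 2104 is in that span).
Aug 3, 2104 → Sep 3, 2104: 31 days (August has 31).
Sep 3, 2104 → Oct 3, 2104: 30 days (September has 30).
Oct 3, 2104 → Nov 3, 2104: 31 days (October has 31).
Nov 3, 2104 → Dec 3, 2104: 30 days (November has 30).
Dec 3, 2104 → Jan 3, 2105: 31 days (December has 31).
Jan 3, 2105 → Jan 9, 2105: 6 days.
Total: 6002 days.

6002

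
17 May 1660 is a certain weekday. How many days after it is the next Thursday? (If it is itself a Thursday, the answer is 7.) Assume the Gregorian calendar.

May 17, 1660 is a Monday.
From Monday to the next Thursday is 3 days.

3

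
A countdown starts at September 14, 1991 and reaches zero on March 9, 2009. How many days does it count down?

Sep 14, 1991 → Sep 14, 1992: 366 days (Feb 29, 1992 is in that span).
Sep 14, 1992 → Sep 14, 1993: 365 days.
Sep 14, 1993 → Sep 14, 1994: 365 days.
Sep 14, 1994 → Sep 14, 1995: 365 days.
Sep 14, 1995 → Sep 14, 1996: 366 days (Feb 29, 1996 is in that span).
Sep 14, 1996 → Sep 14, 1997: 365 days.
Sep 14, 1997 → Sep 14, 1998: 365 days.
Sep 14, 1998 → Sep 14, 1999: 365 days.
Sep 14, 1999 → Sep 14, 2000: 366 days (Feb 29, 2000 is in that span).
Sep 14, 2000 → Sep 14, 2001: 365 days.
Sep 14, 2001 → Sep 14, 2002: 365 days.
Sep 14, 2002 → Sep 14, 2003: 365 days.
Sep 14, 2003 → Sep 14, 2004: 366 days (Feb 29, 2004 is in that span).
Sep 14, 2004 → Sep 14, 2005: 365 days.
Sep 14, 2005 → Sep 14, 2006: 365 days.
Sep 14, 2006 → Sep 14, 2007: 365 days.
Sep 14, 2007 → Sep 14, 2008: 366 days (Feb 29, 2008 is in that span).
Sep 14, 2008 → Oct 14, 2008: 30 days (September has 30).
Oct 14, 2008 → Nov 14, 2008: 31 days (October has 31).
Nov 14, 2008 → Dec 14, 2008: 30 days (November has 30).
Dec 14, 2008 → Jan 14, 2009: 31 days (December has 31).
Jan 14, 2009 → Feb 14, 2009: 31 days (January has 31).
Feb 14, 2009 → Mar 9, 2009: 23 days.
Total: 6386 days.

6386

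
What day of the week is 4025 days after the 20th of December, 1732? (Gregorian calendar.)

First find the weekday of Dec 20, 1732. Doomsday rule: the anchor day for the 1700s is Sunday. For year 32: 32÷12 = 2 r 8, and 8÷4 = 2, so 2+8+2 = 12.
Sunday + 12 ≡ Friday — that's 1732's doomsday.
In December the doomsday date is Dec 12.
Dec 20 is 8 days after Dec 12; 8 mod 7 = 1, so Friday + 1 = Saturday.
4025 mod 7 = 0, so 4025 days after a Saturday is Saturday + 0 = Saturday.

Saturday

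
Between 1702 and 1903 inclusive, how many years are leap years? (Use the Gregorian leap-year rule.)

Multiples of 4 in [1702,1903]: 50.
Of those, multiples of 100: 2 (not leap unless ÷400).
Multiples of 400: 0.
Leap years = 50 − 2 + 0 = 48.

48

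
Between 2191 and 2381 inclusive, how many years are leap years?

Multiples of 4 in [2191,2381]: 48.
Of those, multiples of 100: 2 (not leap unless ÷400).
Multiples of 400: 0.
Leap years = 48 − 2 + 0 = 46.

46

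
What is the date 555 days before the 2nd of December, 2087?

−365 (one year) → Dec 2, 2086 (190 left).
−2 → Nov 30, 2086 (end of Nov, 30 days; 188 left).
−30 → Oct 31, 2086 (end of Oct, 31 days; 158 left).
−31 → Sep 30, 2086 (end of Sep, 30 days; 127 left).
−30 → Aug 31, 2086 (end of Aug, 31 days; 97 left).
−31 → Jul 31, 2086 (end of Jul, 31 days; 66 left).
−31 → Jun 30, 2086 (end of Jun, 30 days; 35 left).
−30 → May 31, 2086 (end of May, 31 days; 5 left).
−5 → May 26, 2086.

May 26, 2086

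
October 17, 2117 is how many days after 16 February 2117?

243

Feb 16, 2117 → Mar 16, 2117: 28 days (February has 28).
Mar 16, 2117 → Apr 16, 2117: 31 days (March has 31).
Apr 16, 2117 → May 16, 2117: 30 days (April has 30).
May 16, 2117 → Jun 16, 2117: 31 days (May has 31).
Jun 16, 2117 → Jul 16, 2117: 30 days (June has 30).
Jul 16, 2117 → Aug 16, 2117: 31 days (July has 31).
Aug 16, 2117 → Sep 16, 2117: 31 days (August has 31).
Sep 16, 2117 → Oct 16, 2117: 30 days (September has 30).
Oct 16, 2117 → Oct 17, 2117: 1 days.
Total: 243 days.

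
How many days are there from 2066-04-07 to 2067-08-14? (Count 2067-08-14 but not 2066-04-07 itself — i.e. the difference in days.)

494

Apr 7, 2066 → Apr 7, 2067: 365 days.
Apr 7, 2067 → May 7, 2067: 30 days (April has 30).
May 7, 2067 → Jun 7, 2067: 31 days (May has 31).
Jun 7, 2067 → Jul 7, 2067: 30 days (June has 30).
Jul 7, 2067 → Aug 7, 2067: 31 days (July has 31).
Aug 7, 2067 → Aug 14, 2067: 7 days.
Total: 494 days.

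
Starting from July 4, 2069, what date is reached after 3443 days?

December 7, 2078

+365 (one year) → Jul 4, 2070 (3078 left).
+365 (one year) → Jul 4, 2071 (2713 left).
+366 (one year; includes Feb 29, 2072) → Jul 4, 2072 (2347 left).
+365 (one year) → Jul 4, 2073 (1982 left).
+365 (one year) → Jul 4, 2074 (1617 left).
+365 (one year) → Jul 4, 2075 (1252 left).
+366 (one year; includes Feb 29, 2076) → Jul 4, 2076 (886 left).
+365 (one year) → Jul 4, 2077 (521 left).
+365 (one year) → Jul 4, 2078 (156 left).
Jul has 31 days: +28 → Aug 1, 2078 (128 left).
Aug has 31 days: +31 → Sep 1, 2078 (97 left).
Sep has 30 days: +30 → Oct 1, 2078 (67 left).
Oct has 31 days: +31 → Nov 1, 2078 (36 left).
Nov has 30 days: +30 → Dec 1, 2078 (6 left).
+6 → Dec 7, 2078.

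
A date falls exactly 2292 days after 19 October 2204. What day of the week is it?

Monday

First find the weekday of Oct 19, 2204. Doomsday rule: the anchor day for the 2200s is Friday. For year 04: 4÷12 = 0 r 4, and 4÷4 = 1, so 0+4+1 = 5.
Friday + 5 ≡ Wednesday — that's 2204's doomsday.
In October the doomsday date is Oct 10.
Oct 19 is 9 days after Oct 10; 9 mod 7 = 2, so Wednesday + 2 = Friday.
2292 mod 7 = 3, so 2292 days after a Friday is Friday + 3 = Monday.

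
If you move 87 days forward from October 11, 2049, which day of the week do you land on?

Thursday

First find the weekday of Oct 11, 2049. Doomsday rule: the anchor day for the 2000s is Tuesday. For year 49: 49÷12 = 4 r 1, and 1÷4 = 0, so 4+1+0 = 5.
Tuesday + 5 ≡ Sunday — that's 2049's doomsday.
In October the doomsday date is Oct 10.
Oct 11 is 1 day after Oct 10; 1 mod 7 = 1, so Sunday + 1 = Monday.
87 mod 7 = 3, so 87 days after a Monday is Monday + 3 = Thursday.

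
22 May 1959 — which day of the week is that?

January 1, 1959 is a Thursday.
Jan 1, 1959 → Feb 1, 1959: 31 days (January has 31).
Feb 1, 1959 → Mar 1, 1959: 28 days (February has 28).
Mar 1, 1959 → Apr 1, 1959: 31 days (March has 31).
Apr 1, 1959 → May 1, 1959: 30 days (April has 30).
May 1, 1959 → May 22, 1959: 21 days.
Total: 141 days.
141 mod 7 = 1, so Thursday + 1 = Friday.

Friday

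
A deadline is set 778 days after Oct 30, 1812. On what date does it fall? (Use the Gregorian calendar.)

+365 (one year) → Oct 30, 1813 (413 left).
+365 (one year) → Oct 30, 1814 (48 left).
Oct has 31 days: +2 → Nov 1, 1814 (46 left).
Nov has 30 days: +30 → Dec 1, 1814 (16 left).
+16 → Dec 17, 1814.

December 17, 1814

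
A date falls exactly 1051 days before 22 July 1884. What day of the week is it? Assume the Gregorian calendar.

Monday

First find the weekday of Jul 22, 1884. Doomsday rule: the anchor day for the 1800s is Friday. For year 84: 84÷12 = 7 r 0, and 0÷4 = 0, so 7+0+0 = 7.
Friday + 7 ≡ Friday — that's 1884's doomsday.
In July the doomsday date is Jul 11.
Jul 22 is 11 days after Jul 11; 11 mod 7 = 4, so Friday + 4 = Tuesday.
1051 mod 7 = 1, so 1051 days before a Tuesday is Tuesday − 1 = Monday.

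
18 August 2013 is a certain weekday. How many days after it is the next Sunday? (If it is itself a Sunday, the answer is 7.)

7

Aug 18, 2013 is a Sunday.
From Sunday to the next Sunday is 7 days.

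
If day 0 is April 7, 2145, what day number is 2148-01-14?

1012

Apr 7, 2145 → Apr 7, 2146: 365 days.
Apr 7, 2146 → Apr 7, 2147: 365 days.
Apr 7, 2147 → May 7, 2147: 30 days (April has 30).
May 7, 2147 → Jun 7, 2147: 31 days (May has 31).
Jun 7, 2147 → Jul 7, 2147: 30 days (June has 30).
Jul 7, 2147 → Aug 7, 2147: 31 days (July has 31).
Aug 7, 2147 → Sep 7, 2147: 31 days (August has 31).
Sep 7, 2147 → Oct 7, 2147: 30 days (September has 30).
Oct 7, 2147 → Nov 7, 2147: 31 days (October has 31).
Nov 7, 2147 → Dec 7, 2147: 30 days (November has 30).
Dec 7, 2147 → Jan 7, 2148: 31 days (December has 31).
Jan 7, 2148 → Jan 14, 2148: 7 days.
Total: 1012 days.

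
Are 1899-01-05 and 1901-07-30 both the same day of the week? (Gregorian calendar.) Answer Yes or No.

From Jan 5, 1899 to Jul 30, 1901 is 936 days.
936 mod 7 = 5, so they are different weekdays.
(Jan 5, 1899 is a Thursday; Jul 30, 1901 is a Tuesday.)

No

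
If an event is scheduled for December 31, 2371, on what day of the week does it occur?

Doomsday rule: the anchor day for the 2300s is Wednesday. For year 71: 71÷12 = 5 r 11, and 11÷4 = 2, so 5+11+2 = 18.
Wednesday + 18 ≡ Sunday — that's 2371's doomsday.
In December the doomsday date is Dec 12.
Dec 31 is 19 days after Dec 12; 19 mod 7 = 5, so Sunday + 5 = Friday.

Friday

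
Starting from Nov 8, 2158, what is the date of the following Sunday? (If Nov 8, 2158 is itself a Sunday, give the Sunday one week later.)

November 12, 2158

Nov 8, 2158 is a Wednesday.
From Wednesday to the next Sunday is 4 days.
Nov 8, 2158 + 4 = Nov 12, 2158.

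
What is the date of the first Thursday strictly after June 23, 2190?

June 24, 2190

Jun 23, 2190 is a Wednesday.
From Wednesday to the next Thursday is 1 day.
Jun 23, 2190 + 1 = Jun 24, 2190.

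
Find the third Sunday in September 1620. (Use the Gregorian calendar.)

September 1, 1620 is a Tuesday.
The first Sunday is therefore September 6 (5 days later).
The third Sunday is 6 + 2×7 = September 20.

September 20, 1620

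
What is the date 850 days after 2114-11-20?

March 19, 2117

+365 (one year) → Nov 20, 2115 (485 left).
+366 (one year; includes Feb 29, 2116) → Nov 20, 2116 (119 left).
Nov has 30 days: +11 → Dec 1, 2116 (108 left).
Dec has 31 days: +31 → Jan 1, 2117 (77 left).
Jan has 31 days: +31 → Feb 1, 2117 (46 left).
Feb has 28 days: +28 → Mar 1, 2117 (18 left).
+18 → Mar 19, 2117.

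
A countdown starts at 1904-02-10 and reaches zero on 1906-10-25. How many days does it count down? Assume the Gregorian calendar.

Feb 10, 1904 → Feb 10, 1905: 366 days (Feb 29, 1904 is in that span).
Feb 10, 1905 → Feb 10, 1906: 365 days.
Feb 10, 1906 → Mar 10, 1906: 28 days (February has 28).
Mar 10, 1906 → Apr 10, 1906: 31 days (March has 31).
Apr 10, 1906 → May 10, 1906: 30 days (April has 30).
May 10, 1906 → Jun 10, 1906: 31 days (May has 31).
Jun 10, 1906 → Jul 10, 1906: 30 days (June has 30).
Jul 10, 1906 → Aug 10, 1906: 31 days (July has 31).
Aug 10, 1906 → Sep 10, 1906: 31 days (August has 31).
Sep 10, 1906 → Oct 10, 1906: 30 days (September has 30).
Oct 10, 1906 → Oct 25, 1906: 15 days.
Total: 988 days.

988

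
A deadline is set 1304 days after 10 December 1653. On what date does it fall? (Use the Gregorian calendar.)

July 6, 1657

+365 (one year) → Dec 10, 1654 (939 left).
+365 (one year) → Dec 10, 1655 (574 left).
+366 (one year; includes Feb 29, 1656) → Dec 10, 1656 (208 left).
Dec has 31 days: +22 → Jan 1, 1657 (186 left).
Jan has 31 days: +31 → Feb 1, 1657 (155 left).
Feb has 28 days: +28 → Mar 1, 1657 (127 left).
Mar has 31 days: +31 → Apr 1, 1657 (96 left).
Apr has 30 days: +30 → May 1, 1657 (66 left).
May has 31 days: +31 → Jun 1, 1657 (35 left).
Jun has 30 days: +30 → Jul 1, 1657 (5 left).
+5 → Jul 6, 1657.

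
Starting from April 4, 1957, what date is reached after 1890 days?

+365 (one year) → Apr 4, 1958 (1525 left).
+365 (one year) → Apr 4, 1959 (1160 left).
+366 (one year; includes Feb 29, 1960) → Apr 4, 1960 (794 left).
+365 (one year) → Apr 4, 1961 (429 left).
+365 (one year) → Apr 4, 1962 (64 left).
Apr has 30 days: +27 → May 1, 1962 (37 left).
May has 31 days: +31 → Jun 1, 1962 (6 left).
+6 → Jun 7, 1962.

June 7, 1962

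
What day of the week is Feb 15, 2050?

Tuesday

Doomsday rule: the anchor day for the 2000s is Tuesday. For year 50: 50÷12 = 4 r 2, and 2÷4 = 0, so 4+2+0 = 6.
Tuesday + 6 ≡ Monday — that's 2050's doomsday.
In February the doomsday date is Feb 28 (2050 is not a leap year).
Feb 15 is 13 days before Feb 28; 13 mod 7 = 6, so Monday − 6 = Tuesday.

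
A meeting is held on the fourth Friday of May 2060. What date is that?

May 1, 2060 is a Saturday.
The first Friday is therefore May 7 (6 days later).
The fourth Friday is 7 + 3×7 = May 28.

May 28, 2060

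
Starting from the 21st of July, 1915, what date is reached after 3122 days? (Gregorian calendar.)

February 6, 1924

+366 (one year; includes Feb 29, 1916) → Jul 21, 1916 (2756 left).
+365 (one year) → Jul 21, 1917 (2391 left).
+365 (one year) → Jul 21, 1918 (2026 left).
+365 (one year) → Jul 21, 1919 (1661 left).
+366 (one year; includes Feb 29, 1920) → Jul 21, 1920 (1295 left).
+365 (one year) → Jul 21, 1921 (930 left).
+365 (one year) → Jul 21, 1922 (565 left).
+365 (one year) → Jul 21, 1923 (200 left).
Jul has 31 days: +11 → Aug 1, 1923 (189 left).
Aug has 31 days: +31 → Sep 1, 1923 (158 left).
Sep has 30 days: +30 → Oct 1, 1923 (128 left).
Oct has 31 days: +31 → Nov 1, 1923 (97 left).
Nov has 30 days: +30 → Dec 1, 1923 (67 left).
Dec has 31 days: +31 → Jan 1, 1924 (36 left).
Jan has 31 days: +31 → Feb 1, 1924 (5 left).
+5 → Feb 6, 1924.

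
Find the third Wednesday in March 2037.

March 1, 2037 is a Sunday.
The first Wednesday is therefore March 4 (3 days later).
The third Wednesday is 4 + 2×7 = March 18.

March 18, 2037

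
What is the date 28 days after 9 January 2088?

Jan has 31 days: +23 → Feb 1, 2088 (5 left).
+5 → Feb 6, 2088.

February 6, 2088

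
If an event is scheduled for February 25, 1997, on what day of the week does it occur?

Tuesday

January 1, 1997 is a Wednesday.
Jan 1, 1997 → Feb 1, 1997: 31 days (January has 31).
Feb 1, 1997 → Feb 25, 1997: 24 days.
Total: 55 days.
55 mod 7 = 6, so Wednesday + 6 = Tuesday.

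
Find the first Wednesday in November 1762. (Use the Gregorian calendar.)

November 1, 1762 is a Monday.
The first Wednesday is therefore November 3 (2 days later).

November 3, 1762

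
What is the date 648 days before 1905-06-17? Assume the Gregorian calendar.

September 8, 1903

−365 (one year) → Jun 17, 1904 (283 left).
−17 → May 31, 1904 (end of May, 31 days; 266 left).
−31 → Apr 30, 1904 (end of Apr, 30 days; 235 left).
−30 → Mar 31, 1904 (end of Mar, 31 days; 205 left).
−31 → Feb 29, 1904 (end of Feb, 29 days; 174 left).
−29 → Jan 31, 1904 (end of Jan, 31 days; 145 left).
−31 → Dec 31, 1903 (end of Dec, 31 days; 114 left).
−31 → Nov 30, 1903 (end of Nov, 30 days; 83 left).
−30 → Oct 31, 1903 (end of Oct, 31 days; 53 left).
−31 → Sep 30, 1903 (end of Sep, 30 days; 22 left).
−22 → Sep 8, 1903.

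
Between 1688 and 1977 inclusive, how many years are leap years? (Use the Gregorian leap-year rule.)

70

Multiples of 4 in [1688,1977]: 73.
Of those, multiples of 100: 3 (not leap unless ÷400).
Multiples of 400: 0.
Leap years = 73 − 3 + 0 = 70.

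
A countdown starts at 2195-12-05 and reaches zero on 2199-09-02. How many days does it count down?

Dec 5, 2195 → Dec 5, 2196: 366 days (Feb 29, 2196 is in that span).
Dec 5, 2196 → Dec 5, 2197: 365 days.
Dec 5, 2197 → Dec 5, 2198: 365 days.
Dec 5, 2198 → Jan 5, 2199: 31 days (December has 31).
Jan 5, 2199 → Feb 5, 2199: 31 days (January has 31).
Feb 5, 2199 → Mar 5, 2199: 28 days (February has 28).
Mar 5, 2199 → Apr 5, 2199: 31 days (March has 31).
Apr 5, 2199 → May 5, 2199: 30 days (April has 30).
May 5, 2199 → Jun 5, 2199: 31 days (May has 31).
Jun 5, 2199 → Jul 5, 2199: 30 days (June has 30).
Jul 5, 2199 → Aug 5, 2199: 31 days (July has 31).
Aug 5, 2199 → Sep 2, 2199: 28 days.
Total: 1367 days.

1367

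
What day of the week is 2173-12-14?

Doomsday rule: the anchor day for the 2100s is Sunday. For year 73: 73÷12 = 6 r 1, and 1÷4 = 0, so 6+1+0 = 7.
Sunday + 7 ≡ Sunday — that's 2173's doomsday.
In December the doomsday date is Dec 12.
Dec 14 is 2 days after Dec 12; 2 mod 7 = 2, so Sunday + 2 = Tuesday.

Tuesday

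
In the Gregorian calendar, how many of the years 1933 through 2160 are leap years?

56

Multiples of 4 in [1933,2160]: 57.
Of those, multiples of 100: 2 (not leap unless ÷400).
Multiples of 400: 1.
Leap years = 57 − 2 + 1 = 56.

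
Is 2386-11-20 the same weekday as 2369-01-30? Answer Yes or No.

From Jan 30, 2369 to Nov 20, 2386 is 6503 days.
6503 mod 7 = 0, so they are the same weekday.
(Jan 30, 2369 is a Thursday; Nov 20, 2386 is a Thursday.)

Yes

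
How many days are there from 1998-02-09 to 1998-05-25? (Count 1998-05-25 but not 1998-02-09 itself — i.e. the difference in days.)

105

Feb 9, 1998 → Mar 9, 1998: 28 days (February has 28).
Mar 9, 1998 → Apr 9, 1998: 31 days (March has 31).
Apr 9, 1998 → May 9, 1998: 30 days (April has 30).
May 9, 1998 → May 25, 1998: 16 days.
Total: 105 days.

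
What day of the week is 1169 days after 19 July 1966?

First find the weekday of Jul 19, 1966. Doomsday rule: the anchor day for the 1900s is Wednesday. For year 66: 66÷12 = 5 r 6, and 6÷4 = 1, so 5+6+1 = 12.
Wednesday + 12 ≡ Monday — that's 1966's doomsday.
In July the doomsday date is Jul 11.
Jul 19 is 8 days after Jul 11; 8 mod 7 = 1, so Monday + 1 = Tuesday.
1169 mod 7 = 0, so 1169 days after a Tuesday is Tuesday + 0 = Tuesday.

Tuesday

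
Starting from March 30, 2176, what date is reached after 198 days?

Mar has 31 days: +2 → Apr 1, 2176 (196 left).
Apr has 30 days: +30 → May 1, 2176 (166 left).
May has 31 days: +31 → Jun 1, 2176 (135 left).
Jun has 30 days: +30 → Jul 1, 2176 (105 left).
Jul has 31 days: +31 → Aug 1, 2176 (74 left).
Aug has 31 days: +31 → Sep 1, 2176 (43 left).
Sep has 30 days: +30 → Oct 1, 2176 (13 left).
+13 → Oct 14, 2176.

October 14, 2176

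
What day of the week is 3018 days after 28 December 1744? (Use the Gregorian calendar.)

Tuesday

First find the weekday of Dec 28, 1744. Doomsday rule: the anchor day for the 1700s is Sunday. For year 44: 44÷12 = 3 r 8, and 8÷4 = 2, so 3+8+2 = 13.
Sunday + 13 ≡ Saturday — that's 1744's doomsday.
In December the doomsday date is Dec 12.
Dec 28 is 16 days after Dec 12; 16 mod 7 = 2, so Saturday + 2 = Monday.
3018 mod 7 = 1, so 3018 days after a Monday is Monday + 1 = Tuesday.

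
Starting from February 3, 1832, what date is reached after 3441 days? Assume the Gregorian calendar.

July 6, 1841

+366 (one year; includes Feb 29, 1832) → Feb 3, 1833 (3075 left).
+365 (one year) → Feb 3, 1834 (2710 left).
+365 (one year) → Feb 3, 1835 (2345 left).
+365 (one year) → Feb 3, 1836 (1980 left).
+366 (one year; includes Feb 29, 1836) → Feb 3, 1837 (1614 left).
+365 (one year) → Feb 3, 1838 (1249 left).
+365 (one year) → Feb 3, 1839 (884 left).
+365 (one year) → Feb 3, 1840 (519 left).
+366 (one year; includes Feb 29, 1840) → Feb 3, 1841 (153 left).
Feb has 28 days: +26 → Mar 1, 1841 (127 left).
Mar has 31 days: +31 → Apr 1, 1841 (96 left).
Apr has 30 days: +30 → May 1, 1841 (66 left).
May has 31 days: +31 → Jun 1, 1841 (35 left).
Jun has 30 days: +30 → Jul 1, 1841 (5 left).
+5 → Jul 6, 1841.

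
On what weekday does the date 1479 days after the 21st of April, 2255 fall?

First find the weekday of Apr 21, 2255. Doomsday rule: the anchor day for the 2200s is Friday. For year 55: 55÷12 = 4 r 7, and 7÷4 = 1, so 4+7+1 = 12.
Friday + 12 ≡ Wednesday — that's 2255's doomsday.
In April the doomsday date is Apr 4.
Apr 21 is 17 days after Apr 4; 17 mod 7 = 3, so Wednesday + 3 = Saturday.
1479 mod 7 = 2, so 1479 days after a Saturday is Saturday + 2 = Monday.

Monday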